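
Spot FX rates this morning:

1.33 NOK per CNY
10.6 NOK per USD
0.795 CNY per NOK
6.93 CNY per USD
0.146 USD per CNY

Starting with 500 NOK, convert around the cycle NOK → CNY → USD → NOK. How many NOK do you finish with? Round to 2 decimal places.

615.17

500 NOK × 0.795 = 397.5 CNY
397.5 CNY × 0.146 = 58.035 USD
58.035 USD × 10.6 = 615.171 NOK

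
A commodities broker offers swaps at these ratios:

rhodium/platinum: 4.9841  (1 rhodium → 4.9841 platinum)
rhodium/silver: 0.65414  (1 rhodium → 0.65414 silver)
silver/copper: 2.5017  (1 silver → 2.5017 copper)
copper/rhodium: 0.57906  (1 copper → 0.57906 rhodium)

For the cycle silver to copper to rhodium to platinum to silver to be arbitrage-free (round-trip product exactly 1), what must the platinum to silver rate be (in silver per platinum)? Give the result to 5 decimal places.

0.13850

Known legs of the cycle: 2.5017 × 0.57906 × 4.9841 = 7.2201387230082
For no arbitrage the full-cycle product must be 1, so the missing rate is 1 / 7.2201387230082 ≈ 0.1385015.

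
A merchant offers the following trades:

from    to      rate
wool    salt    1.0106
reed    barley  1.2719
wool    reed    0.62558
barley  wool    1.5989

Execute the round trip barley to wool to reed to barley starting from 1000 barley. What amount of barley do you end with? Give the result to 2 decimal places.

1272.21

1000 barley × 1.5989 = 1598.9 wool
1598.9 wool × 0.62558 = 1000.239862 reed
1000.239862 reed × 1.2719 = 1272.2050804778 barley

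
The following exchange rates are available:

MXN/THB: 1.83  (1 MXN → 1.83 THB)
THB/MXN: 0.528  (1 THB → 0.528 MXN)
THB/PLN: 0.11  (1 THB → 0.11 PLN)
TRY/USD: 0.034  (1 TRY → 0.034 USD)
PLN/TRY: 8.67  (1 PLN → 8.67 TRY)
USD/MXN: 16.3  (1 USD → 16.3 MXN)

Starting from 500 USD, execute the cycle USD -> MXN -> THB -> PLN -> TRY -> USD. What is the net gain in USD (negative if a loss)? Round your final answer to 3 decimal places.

500 USD × 16.3 = 8150 MXN
8150 MXN × 1.83 = 14914.5 THB
14914.5 THB × 0.11 = 1640.595 PLN
1640.595 PLN × 8.67 = 14223.95865 TRY
14223.95865 TRY × 0.034 = 483.6145941 USD
Net change: 483.6145941 − 500 = -16.3854059 USD

-16.385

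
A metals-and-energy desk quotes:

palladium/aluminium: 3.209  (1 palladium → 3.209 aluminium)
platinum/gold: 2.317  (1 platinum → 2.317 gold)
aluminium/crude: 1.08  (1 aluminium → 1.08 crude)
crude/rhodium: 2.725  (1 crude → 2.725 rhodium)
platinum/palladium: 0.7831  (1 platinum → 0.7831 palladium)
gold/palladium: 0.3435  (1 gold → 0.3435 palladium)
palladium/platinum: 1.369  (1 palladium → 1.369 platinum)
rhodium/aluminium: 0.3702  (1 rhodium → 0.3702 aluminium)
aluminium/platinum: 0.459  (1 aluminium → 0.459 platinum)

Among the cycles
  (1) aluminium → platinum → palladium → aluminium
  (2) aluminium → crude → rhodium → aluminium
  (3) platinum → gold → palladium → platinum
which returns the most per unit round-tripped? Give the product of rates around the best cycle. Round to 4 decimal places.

(1) 0.459 × 0.7831 × 3.209 = 1.15345
(2) 1.08 × 2.725 × 0.3702 = 1.08950
(3) 2.317 × 0.3435 × 1.369 = 1.08957
Highest is cycle (1) at 1.1535 (>1, arbitrage).

1.1535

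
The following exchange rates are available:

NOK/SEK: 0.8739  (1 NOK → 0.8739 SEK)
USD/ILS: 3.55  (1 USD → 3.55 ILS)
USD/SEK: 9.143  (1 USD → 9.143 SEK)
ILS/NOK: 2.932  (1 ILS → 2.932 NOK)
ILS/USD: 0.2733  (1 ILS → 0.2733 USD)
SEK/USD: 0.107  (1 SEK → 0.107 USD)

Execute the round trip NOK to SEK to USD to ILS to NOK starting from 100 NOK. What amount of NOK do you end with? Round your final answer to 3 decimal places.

97.328

100 NOK × 0.8739 = 87.39 SEK
87.39 SEK × 0.107 = 9.35073 USD
9.35073 USD × 3.55 = 33.1950915 ILS
33.1950915 ILS × 2.932 = 97.328008278 NOK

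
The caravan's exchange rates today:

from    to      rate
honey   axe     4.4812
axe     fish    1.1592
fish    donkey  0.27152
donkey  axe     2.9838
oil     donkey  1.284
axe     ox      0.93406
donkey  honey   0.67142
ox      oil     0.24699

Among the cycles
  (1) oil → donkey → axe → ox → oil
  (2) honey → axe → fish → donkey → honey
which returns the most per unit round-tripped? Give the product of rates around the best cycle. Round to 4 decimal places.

0.9470

(1) 1.284 × 2.9838 × 0.93406 × 0.24699 = 0.88387
(2) 4.4812 × 1.1592 × 0.27152 × 0.67142 = 0.94700
Highest is cycle (2) at 0.9470 (≤1, no arbitrage).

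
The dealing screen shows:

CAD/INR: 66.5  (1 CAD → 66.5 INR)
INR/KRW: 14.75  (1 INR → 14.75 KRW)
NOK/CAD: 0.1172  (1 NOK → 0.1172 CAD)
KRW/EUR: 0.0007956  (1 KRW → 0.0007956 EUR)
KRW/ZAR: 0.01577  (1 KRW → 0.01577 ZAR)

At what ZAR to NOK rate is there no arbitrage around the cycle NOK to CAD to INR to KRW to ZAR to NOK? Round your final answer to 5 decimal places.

Known legs of the cycle: 0.1172 × 66.5 × 14.75 × 0.01577 = 1.8128963335
For no arbitrage the full-cycle product must be 1, so the missing rate is 1 / 1.8128963335 ≈ 0.5516035.

0.55160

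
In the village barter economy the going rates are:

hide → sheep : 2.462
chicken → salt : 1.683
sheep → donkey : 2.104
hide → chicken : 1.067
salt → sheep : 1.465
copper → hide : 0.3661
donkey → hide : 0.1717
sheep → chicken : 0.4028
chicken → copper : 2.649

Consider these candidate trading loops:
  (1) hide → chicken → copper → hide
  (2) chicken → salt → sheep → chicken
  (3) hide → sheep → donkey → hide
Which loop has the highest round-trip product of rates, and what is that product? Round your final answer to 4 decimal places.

(1) 1.067 × 2.649 × 0.3661 = 1.03478
(2) 1.683 × 1.465 × 0.4028 = 0.99314
(3) 2.462 × 2.104 × 0.1717 = 0.88941
Highest is cycle (1) at 1.0348 (>1, arbitrage).

1.0348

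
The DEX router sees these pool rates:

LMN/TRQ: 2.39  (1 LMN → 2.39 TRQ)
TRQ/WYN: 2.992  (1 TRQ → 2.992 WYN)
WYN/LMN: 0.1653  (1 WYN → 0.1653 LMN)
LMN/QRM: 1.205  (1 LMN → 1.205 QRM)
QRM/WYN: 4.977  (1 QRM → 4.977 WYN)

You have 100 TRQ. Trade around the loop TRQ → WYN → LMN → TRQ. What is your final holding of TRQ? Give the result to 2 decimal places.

118.20

100 TRQ × 2.992 = 299.2 WYN
299.2 WYN × 0.1653 = 49.45776 LMN
49.45776 LMN × 2.39 = 118.2040464 TRQ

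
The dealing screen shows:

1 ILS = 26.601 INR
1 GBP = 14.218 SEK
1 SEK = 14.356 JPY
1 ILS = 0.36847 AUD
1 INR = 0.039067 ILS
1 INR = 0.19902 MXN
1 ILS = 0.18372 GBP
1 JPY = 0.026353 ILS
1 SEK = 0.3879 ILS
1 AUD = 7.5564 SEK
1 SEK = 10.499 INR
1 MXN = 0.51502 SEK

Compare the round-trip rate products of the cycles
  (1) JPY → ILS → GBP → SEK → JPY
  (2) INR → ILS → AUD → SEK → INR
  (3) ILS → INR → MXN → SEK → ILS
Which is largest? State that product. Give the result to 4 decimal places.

1.1420

(1) 0.026353 × 0.18372 × 14.218 × 14.356 = 0.98823
(2) 0.039067 × 0.36847 × 7.5564 × 10.499 = 1.14202
(3) 26.601 × 0.19902 × 0.51502 × 0.3879 = 1.05764
Highest is cycle (2) at 1.1420 (>1, arbitrage).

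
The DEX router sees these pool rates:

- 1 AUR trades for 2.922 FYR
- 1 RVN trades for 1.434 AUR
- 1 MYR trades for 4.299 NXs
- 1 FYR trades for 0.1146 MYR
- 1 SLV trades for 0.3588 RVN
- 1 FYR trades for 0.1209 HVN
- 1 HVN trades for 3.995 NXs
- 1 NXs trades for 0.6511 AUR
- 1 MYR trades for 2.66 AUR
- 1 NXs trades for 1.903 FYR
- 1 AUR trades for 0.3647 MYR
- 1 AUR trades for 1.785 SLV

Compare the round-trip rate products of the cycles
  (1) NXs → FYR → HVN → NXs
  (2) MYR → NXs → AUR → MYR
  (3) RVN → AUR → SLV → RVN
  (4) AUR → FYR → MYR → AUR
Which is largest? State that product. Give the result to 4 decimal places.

(1) 1.903 × 0.1209 × 3.995 = 0.91914
(2) 4.299 × 0.6511 × 0.3647 = 1.02082
(3) 1.434 × 1.785 × 0.3588 = 0.91842
(4) 2.922 × 0.1146 × 2.66 = 0.89073
Highest is cycle (2) at 1.0208 (>1, arbitrage).

1.0208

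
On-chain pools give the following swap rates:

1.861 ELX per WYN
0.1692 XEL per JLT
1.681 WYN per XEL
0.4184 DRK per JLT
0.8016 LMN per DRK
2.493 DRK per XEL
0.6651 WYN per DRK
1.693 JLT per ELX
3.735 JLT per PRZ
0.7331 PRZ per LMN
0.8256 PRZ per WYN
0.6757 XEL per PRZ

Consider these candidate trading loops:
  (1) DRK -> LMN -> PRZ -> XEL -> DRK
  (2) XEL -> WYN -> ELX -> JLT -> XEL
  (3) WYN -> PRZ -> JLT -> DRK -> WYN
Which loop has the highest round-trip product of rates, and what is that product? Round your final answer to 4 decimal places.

(1) 0.8016 × 0.7331 × 0.6757 × 2.493 = 0.98991
(2) 1.681 × 1.861 × 1.693 × 0.1692 = 0.89613
(3) 0.8256 × 3.735 × 0.4184 × 0.6651 = 0.85810
Highest is cycle (1) at 0.9899 (≤1, no arbitrage).

0.9899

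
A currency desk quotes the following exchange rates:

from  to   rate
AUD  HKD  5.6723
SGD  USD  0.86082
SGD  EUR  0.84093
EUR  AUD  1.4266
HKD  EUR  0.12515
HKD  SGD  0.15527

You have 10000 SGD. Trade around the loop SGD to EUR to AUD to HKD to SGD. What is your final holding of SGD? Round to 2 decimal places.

10565.96

10000 SGD × 0.84093 = 8409.3 EUR
8409.3 EUR × 1.4266 = 11996.70738 AUD
11996.70738 AUD × 5.6723 = 68048.923271574 HKD
68048.923271574 HKD × 0.15527 = 10565.95631637729498 SGD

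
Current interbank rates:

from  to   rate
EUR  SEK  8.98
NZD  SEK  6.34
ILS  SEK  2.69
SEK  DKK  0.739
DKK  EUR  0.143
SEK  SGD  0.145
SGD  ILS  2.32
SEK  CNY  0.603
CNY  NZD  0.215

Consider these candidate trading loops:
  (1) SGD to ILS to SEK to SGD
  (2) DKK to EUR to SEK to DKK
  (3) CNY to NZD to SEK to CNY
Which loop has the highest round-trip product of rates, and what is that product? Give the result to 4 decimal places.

(1) 2.32 × 2.69 × 0.145 = 0.90492
(2) 0.143 × 8.98 × 0.739 = 0.94898
(3) 0.215 × 6.34 × 0.603 = 0.82195
Highest is cycle (2) at 0.9490 (≤1, no arbitrage).

0.9490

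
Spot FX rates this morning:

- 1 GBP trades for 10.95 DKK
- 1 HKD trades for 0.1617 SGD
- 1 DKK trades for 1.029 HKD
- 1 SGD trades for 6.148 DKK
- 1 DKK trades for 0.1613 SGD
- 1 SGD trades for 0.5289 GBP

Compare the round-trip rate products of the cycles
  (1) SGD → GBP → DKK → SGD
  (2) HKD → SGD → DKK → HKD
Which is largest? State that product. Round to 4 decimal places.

1.0230

(1) 0.5289 × 10.95 × 0.1613 = 0.93416
(2) 0.1617 × 6.148 × 1.029 = 1.02296
Highest is cycle (2) at 1.0230 (>1, arbitrage).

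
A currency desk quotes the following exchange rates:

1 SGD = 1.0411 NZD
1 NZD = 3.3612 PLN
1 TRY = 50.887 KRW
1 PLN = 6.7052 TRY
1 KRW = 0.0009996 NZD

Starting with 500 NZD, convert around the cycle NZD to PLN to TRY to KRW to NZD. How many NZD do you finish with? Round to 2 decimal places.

500 NZD × 3.3612 = 1680.6 PLN
1680.6 PLN × 6.7052 = 11268.75912 TRY
11268.75912 TRY × 50.887 = 573433.34533944 KRW
573433.34533944 KRW × 0.0009996 = 573.203972001304224 NZD

573.20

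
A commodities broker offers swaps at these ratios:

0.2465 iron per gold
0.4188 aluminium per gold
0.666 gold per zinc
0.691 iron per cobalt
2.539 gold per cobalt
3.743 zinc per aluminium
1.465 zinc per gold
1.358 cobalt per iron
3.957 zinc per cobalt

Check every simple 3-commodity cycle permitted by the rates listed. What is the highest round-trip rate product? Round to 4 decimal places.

gold→aluminium→zinc→gold: 0.4188 × 3.743 × 0.666 = 1.04400
cobalt→gold→iron→cobalt: 2.539 × 0.2465 × 1.358 = 0.84992
Maximum is gold→aluminium→zinc→gold at 1.0440; arbitrage exists.

1.0440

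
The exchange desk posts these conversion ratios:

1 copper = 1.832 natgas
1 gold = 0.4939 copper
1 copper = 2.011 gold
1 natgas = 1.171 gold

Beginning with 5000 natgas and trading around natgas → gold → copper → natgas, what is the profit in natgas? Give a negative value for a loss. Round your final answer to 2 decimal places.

5000 natgas × 1.171 = 5855 gold
5855 gold × 0.4939 = 2891.7845 copper
2891.7845 copper × 1.832 = 5297.749204 natgas
Net change: 5297.749204 − 5000 = 297.749204 natgas

297.75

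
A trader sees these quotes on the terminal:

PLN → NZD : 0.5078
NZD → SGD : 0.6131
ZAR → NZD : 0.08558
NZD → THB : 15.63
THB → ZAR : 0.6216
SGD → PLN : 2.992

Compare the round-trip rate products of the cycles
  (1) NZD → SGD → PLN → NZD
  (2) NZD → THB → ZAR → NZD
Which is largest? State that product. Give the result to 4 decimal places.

0.9315

(1) 0.6131 × 2.992 × 0.5078 = 0.93151
(2) 15.63 × 0.6216 × 0.08558 = 0.83146
Highest is cycle (1) at 0.9315 (≤1, no arbitrage).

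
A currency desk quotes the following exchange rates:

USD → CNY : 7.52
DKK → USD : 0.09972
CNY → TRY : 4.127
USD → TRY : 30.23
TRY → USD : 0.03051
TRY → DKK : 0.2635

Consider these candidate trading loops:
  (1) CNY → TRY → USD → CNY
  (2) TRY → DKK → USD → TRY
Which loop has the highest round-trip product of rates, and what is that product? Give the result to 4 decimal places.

0.9469

(1) 4.127 × 0.03051 × 7.52 = 0.94688
(2) 0.2635 × 0.09972 × 30.23 = 0.79433
Highest is cycle (1) at 0.9469 (≤1, no arbitrage).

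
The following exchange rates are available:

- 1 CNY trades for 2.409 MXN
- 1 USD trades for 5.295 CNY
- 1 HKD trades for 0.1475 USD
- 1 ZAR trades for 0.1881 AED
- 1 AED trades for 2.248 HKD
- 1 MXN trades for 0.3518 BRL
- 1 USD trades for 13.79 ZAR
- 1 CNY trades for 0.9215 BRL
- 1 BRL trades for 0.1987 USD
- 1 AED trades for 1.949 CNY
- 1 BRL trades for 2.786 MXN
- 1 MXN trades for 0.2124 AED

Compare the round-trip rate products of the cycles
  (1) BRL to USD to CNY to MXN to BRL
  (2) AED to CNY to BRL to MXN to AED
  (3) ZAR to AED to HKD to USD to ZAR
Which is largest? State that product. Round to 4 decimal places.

1.0628

(1) 0.1987 × 5.295 × 2.409 × 0.3518 = 0.89165
(2) 1.949 × 0.9215 × 2.786 × 0.2124 = 1.06278
(3) 0.1881 × 2.248 × 0.1475 × 13.79 = 0.86009
Highest is cycle (2) at 1.0628 (>1, arbitrage).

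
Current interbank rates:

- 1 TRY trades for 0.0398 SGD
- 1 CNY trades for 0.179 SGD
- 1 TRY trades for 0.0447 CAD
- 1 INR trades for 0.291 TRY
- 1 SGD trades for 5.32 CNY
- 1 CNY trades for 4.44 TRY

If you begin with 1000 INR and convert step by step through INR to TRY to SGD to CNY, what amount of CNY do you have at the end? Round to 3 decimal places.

1000 INR × 0.291 = 291 TRY
291 TRY × 0.0398 = 11.5818 SGD
11.5818 SGD × 5.32 = 61.615176 CNY

61.615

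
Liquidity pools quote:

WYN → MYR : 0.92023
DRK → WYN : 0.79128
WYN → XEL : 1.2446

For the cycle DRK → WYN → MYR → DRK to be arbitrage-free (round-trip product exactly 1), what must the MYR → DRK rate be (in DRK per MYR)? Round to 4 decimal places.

1.3733

Known legs of the cycle: 0.79128 × 0.92023 = 0.7281595944
For no arbitrage the full-cycle product must be 1, so the missing rate is 1 / 0.7281595944 ≈ 1.373325.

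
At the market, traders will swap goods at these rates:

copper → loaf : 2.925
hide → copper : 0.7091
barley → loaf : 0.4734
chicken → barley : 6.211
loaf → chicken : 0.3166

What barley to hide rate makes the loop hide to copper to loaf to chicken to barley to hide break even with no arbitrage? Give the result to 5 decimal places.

Known legs of the cycle: 0.7091 × 2.925 × 0.3166 × 6.211 = 4.0785500447055
For no arbitrage the full-cycle product must be 1, so the missing rate is 1 / 4.0785500447055 ≈ 0.2451852.

0.24519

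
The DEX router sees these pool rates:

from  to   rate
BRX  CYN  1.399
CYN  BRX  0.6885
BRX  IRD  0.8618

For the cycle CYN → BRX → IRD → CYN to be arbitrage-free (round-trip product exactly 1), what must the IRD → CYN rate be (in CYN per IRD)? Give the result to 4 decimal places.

1.6853

Known legs of the cycle: 0.6885 × 0.8618 = 0.5933493
For no arbitrage the full-cycle product must be 1, so the missing rate is 1 / 0.5933493 ≈ 1.685348.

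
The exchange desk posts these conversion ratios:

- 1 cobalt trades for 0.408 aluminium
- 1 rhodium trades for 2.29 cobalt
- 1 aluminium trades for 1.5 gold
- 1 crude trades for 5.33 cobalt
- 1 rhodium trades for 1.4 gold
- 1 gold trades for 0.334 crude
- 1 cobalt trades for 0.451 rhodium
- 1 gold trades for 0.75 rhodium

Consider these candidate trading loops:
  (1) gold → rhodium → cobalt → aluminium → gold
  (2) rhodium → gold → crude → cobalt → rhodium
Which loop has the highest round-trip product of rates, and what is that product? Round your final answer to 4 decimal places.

1.1240

(1) 0.75 × 2.29 × 0.408 × 1.5 = 1.05111
(2) 1.4 × 0.334 × 5.33 × 0.451 = 1.12403
Highest is cycle (2) at 1.1240 (>1, arbitrage).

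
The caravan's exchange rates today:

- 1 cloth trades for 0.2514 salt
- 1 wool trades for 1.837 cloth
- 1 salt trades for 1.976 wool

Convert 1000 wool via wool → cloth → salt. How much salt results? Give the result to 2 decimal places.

461.82

1000 wool × 1.837 = 1837 cloth
1837 cloth × 0.2514 = 461.8218 salt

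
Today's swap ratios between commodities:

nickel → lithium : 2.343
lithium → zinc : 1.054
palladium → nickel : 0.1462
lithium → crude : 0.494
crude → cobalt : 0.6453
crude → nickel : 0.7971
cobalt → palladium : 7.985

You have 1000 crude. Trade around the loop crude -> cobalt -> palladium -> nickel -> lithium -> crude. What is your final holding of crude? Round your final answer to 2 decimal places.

871.93

1000 crude × 0.6453 = 645.3 cobalt
645.3 cobalt × 7.985 = 5152.7205 palladium
5152.7205 palladium × 0.1462 = 753.3277371 nickel
753.3277371 nickel × 2.343 = 1765.0468880253 lithium
1765.0468880253 lithium × 0.494 = 871.9331626844982 crude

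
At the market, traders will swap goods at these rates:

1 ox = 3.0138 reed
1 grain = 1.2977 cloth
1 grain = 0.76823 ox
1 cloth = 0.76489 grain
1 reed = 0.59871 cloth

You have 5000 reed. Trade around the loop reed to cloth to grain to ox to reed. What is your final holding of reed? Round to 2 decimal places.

5301.41

5000 reed × 0.59871 = 2993.55 cloth
2993.55 cloth × 0.76489 = 2289.7364595 grain
2289.7364595 grain × 0.76823 = 1759.044240281685 ox
1759.044240281685 ox × 3.0138 = 5301.407531360942253 reed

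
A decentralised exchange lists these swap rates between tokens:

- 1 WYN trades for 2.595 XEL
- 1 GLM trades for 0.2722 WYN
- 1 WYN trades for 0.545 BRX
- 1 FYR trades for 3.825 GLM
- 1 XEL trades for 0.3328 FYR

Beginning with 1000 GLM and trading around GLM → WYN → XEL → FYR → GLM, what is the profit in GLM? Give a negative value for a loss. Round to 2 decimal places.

1000 GLM × 0.2722 = 272.2 WYN
272.2 WYN × 2.595 = 706.359 XEL
706.359 XEL × 0.3328 = 235.0762752 FYR
235.0762752 FYR × 3.825 = 899.16675264 GLM
Net change: 899.16675264 − 1000 = -100.83324736 GLM

-100.83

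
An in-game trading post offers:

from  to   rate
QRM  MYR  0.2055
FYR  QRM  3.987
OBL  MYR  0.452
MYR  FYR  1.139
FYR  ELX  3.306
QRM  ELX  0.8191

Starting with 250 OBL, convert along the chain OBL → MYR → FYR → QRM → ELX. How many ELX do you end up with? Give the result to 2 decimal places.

420.33

250 OBL × 0.452 = 113 MYR
113 MYR × 1.139 = 128.707 FYR
128.707 FYR × 3.987 = 513.154809 QRM
513.154809 QRM × 0.8191 = 420.3251040519 ELX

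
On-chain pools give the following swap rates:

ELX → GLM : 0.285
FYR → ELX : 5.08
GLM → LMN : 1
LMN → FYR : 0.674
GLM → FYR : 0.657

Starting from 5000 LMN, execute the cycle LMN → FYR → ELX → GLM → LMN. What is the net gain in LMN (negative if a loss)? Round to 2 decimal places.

-120.91

5000 LMN × 0.674 = 3370 FYR
3370 FYR × 5.08 = 17119.6 ELX
17119.6 ELX × 0.285 = 4879.086 GLM
4879.086 GLM × 1 = 4879.086 LMN
Net change: 4879.086 − 5000 = -120.914 LMN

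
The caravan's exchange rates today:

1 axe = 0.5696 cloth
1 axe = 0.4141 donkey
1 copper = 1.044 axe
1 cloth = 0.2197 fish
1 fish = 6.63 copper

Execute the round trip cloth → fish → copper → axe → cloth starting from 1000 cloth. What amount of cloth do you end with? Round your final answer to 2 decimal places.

866.19

1000 cloth × 0.2197 = 219.7 fish
219.7 fish × 6.63 = 1456.611 copper
1456.611 copper × 1.044 = 1520.701884 axe
1520.701884 axe × 0.5696 = 866.1917931264 cloth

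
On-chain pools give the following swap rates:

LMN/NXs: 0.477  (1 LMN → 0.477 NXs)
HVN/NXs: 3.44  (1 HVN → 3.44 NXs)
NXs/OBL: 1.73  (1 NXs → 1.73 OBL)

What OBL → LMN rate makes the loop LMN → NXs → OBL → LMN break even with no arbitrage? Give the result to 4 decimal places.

Known legs of the cycle: 0.477 × 1.73 = 0.82521
For no arbitrage the full-cycle product must be 1, so the missing rate is 1 / 0.82521 ≈ 1.211813.

1.2118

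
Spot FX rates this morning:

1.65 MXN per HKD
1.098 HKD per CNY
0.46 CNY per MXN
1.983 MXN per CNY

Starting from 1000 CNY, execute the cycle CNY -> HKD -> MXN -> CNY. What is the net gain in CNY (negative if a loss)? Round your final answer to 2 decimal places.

1000 CNY × 1.098 = 1098 HKD
1098 HKD × 1.65 = 1811.7 MXN
1811.7 MXN × 0.46 = 833.382 CNY
Net change: 833.382 − 1000 = -166.618 CNY

-166.62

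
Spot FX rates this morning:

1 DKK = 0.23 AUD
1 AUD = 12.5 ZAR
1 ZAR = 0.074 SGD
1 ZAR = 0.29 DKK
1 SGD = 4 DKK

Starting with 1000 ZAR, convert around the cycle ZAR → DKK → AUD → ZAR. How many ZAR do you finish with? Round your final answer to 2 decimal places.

1000 ZAR × 0.29 = 290 DKK
290 DKK × 0.23 = 66.7 AUD
66.7 AUD × 12.5 = 833.75 ZAR

833.75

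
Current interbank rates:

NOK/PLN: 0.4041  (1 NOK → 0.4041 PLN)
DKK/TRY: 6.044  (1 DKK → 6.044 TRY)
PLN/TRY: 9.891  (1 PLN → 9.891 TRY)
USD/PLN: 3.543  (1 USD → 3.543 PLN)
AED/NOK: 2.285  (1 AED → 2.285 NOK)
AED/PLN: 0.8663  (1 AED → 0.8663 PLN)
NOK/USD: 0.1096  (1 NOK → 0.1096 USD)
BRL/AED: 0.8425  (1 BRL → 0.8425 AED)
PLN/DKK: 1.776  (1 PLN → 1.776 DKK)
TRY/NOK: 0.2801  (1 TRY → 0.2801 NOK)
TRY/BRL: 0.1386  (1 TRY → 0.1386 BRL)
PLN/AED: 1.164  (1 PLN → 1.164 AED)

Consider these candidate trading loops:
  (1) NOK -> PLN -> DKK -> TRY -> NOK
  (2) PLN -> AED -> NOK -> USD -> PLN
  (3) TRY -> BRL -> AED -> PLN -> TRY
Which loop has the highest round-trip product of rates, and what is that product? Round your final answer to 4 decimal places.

1.2150

(1) 0.4041 × 1.776 × 6.044 × 0.2801 = 1.21498
(2) 1.164 × 2.285 × 0.1096 × 3.543 = 1.03281
(3) 0.1386 × 0.8425 × 0.8663 × 9.891 = 1.00056
Highest is cycle (1) at 1.2150 (>1, arbitrage).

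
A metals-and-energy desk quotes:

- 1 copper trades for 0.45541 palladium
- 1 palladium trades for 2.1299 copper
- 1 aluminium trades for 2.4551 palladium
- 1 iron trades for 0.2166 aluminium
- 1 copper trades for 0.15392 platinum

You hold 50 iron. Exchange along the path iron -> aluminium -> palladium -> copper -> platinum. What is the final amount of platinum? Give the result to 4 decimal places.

50 iron × 0.2166 = 10.83 aluminium
10.83 aluminium × 2.4551 = 26.588733 palladium
26.588733 palladium × 2.1299 = 56.6313424167 copper
56.6313424167 copper × 0.15392 = 8.716696224778464 platinum

8.7167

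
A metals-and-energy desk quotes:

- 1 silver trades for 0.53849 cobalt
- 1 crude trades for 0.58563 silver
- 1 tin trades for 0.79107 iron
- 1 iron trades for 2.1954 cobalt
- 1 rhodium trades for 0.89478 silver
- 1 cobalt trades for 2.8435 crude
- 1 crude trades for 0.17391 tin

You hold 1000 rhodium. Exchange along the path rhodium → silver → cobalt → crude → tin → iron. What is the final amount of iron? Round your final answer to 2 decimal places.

188.49

1000 rhodium × 0.89478 = 894.78 silver
894.78 silver × 0.53849 = 481.8300822 cobalt
481.8300822 cobalt × 2.8435 = 1370.0838387357 crude
1370.0838387357 crude × 0.17391 = 238.271280394525587 tin
238.271280394525587 tin × 0.79107 = 188.48926178169735610809 iron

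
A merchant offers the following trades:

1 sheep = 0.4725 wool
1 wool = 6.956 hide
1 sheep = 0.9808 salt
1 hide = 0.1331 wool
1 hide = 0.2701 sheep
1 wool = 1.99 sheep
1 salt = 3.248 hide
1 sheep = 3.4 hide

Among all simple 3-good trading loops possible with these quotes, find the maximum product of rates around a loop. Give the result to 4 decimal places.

sheep→hide→wool→sheep: 3.4 × 0.1331 × 1.99 = 0.90055
sheep→wool→hide→sheep: 0.4725 × 6.956 × 0.2701 = 0.88774
salt→hide→sheep→salt: 3.248 × 0.2701 × 0.9808 = 0.86044
Maximum is sheep→hide→wool→sheep at 0.9006; no arbitrage — every cycle loses value.

0.9006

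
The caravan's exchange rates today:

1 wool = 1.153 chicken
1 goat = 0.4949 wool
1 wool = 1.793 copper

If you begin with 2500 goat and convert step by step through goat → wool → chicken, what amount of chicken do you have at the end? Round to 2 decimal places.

1426.55

2500 goat × 0.4949 = 1237.25 wool
1237.25 wool × 1.153 = 1426.54925 chicken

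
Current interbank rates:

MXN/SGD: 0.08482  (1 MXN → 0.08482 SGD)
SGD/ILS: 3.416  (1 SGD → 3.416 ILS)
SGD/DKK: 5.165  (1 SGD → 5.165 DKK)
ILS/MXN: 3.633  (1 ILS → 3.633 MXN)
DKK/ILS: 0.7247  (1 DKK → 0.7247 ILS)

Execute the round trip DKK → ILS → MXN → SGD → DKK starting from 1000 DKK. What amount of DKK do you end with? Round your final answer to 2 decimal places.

1000 DKK × 0.7247 = 724.7 ILS
724.7 ILS × 3.633 = 2632.8351 MXN
2632.8351 MXN × 0.08482 = 223.317073182 SGD
223.317073182 SGD × 5.165 = 1153.43268298503 DKK

1153.43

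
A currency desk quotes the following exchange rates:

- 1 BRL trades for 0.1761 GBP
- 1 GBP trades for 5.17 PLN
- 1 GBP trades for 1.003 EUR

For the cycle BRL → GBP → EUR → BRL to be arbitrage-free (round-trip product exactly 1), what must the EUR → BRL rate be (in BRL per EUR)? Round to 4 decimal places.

Known legs of the cycle: 0.1761 × 1.003 = 0.1766283
For no arbitrage the full-cycle product must be 1, so the missing rate is 1 / 0.1766283 ≈ 5.661607.

5.6616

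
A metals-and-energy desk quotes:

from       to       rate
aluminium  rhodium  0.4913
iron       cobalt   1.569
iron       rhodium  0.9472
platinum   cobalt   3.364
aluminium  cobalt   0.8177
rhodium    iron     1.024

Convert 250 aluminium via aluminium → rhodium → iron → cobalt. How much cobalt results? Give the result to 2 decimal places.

250 aluminium × 0.4913 = 122.825 rhodium
122.825 rhodium × 1.024 = 125.7728 iron
125.7728 iron × 1.569 = 197.3375232 cobalt

197.34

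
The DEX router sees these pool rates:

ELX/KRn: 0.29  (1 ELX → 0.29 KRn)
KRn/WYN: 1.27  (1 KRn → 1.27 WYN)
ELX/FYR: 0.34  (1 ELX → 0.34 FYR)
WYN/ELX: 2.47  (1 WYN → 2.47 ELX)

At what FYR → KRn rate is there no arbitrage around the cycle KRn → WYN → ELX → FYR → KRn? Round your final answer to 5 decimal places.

Known legs of the cycle: 1.27 × 2.47 × 0.34 = 1.066546
For no arbitrage the full-cycle product must be 1, so the missing rate is 1 / 1.066546 ≈ 0.9376061.

0.93761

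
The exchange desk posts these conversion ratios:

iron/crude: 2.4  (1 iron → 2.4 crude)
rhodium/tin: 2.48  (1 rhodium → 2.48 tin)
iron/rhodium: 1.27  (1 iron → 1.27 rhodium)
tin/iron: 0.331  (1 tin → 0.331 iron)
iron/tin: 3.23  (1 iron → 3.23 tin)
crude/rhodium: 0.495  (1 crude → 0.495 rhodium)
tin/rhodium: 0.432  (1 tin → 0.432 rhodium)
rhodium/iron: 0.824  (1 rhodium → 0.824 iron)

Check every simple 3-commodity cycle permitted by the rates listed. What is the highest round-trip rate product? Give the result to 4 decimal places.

1.1498

tin→rhodium→iron→tin: 0.432 × 0.824 × 3.23 = 1.14978
tin→iron→rhodium→tin: 0.331 × 1.27 × 2.48 = 1.04252
crude→rhodium→iron→crude: 0.495 × 0.824 × 2.4 = 0.97891
Maximum is tin→rhodium→iron→tin at 1.1498; arbitrage exists.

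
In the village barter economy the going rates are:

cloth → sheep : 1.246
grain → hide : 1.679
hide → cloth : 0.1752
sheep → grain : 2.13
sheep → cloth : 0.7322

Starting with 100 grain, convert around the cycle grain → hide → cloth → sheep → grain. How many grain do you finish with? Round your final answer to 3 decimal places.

100 grain × 1.679 = 167.9 hide
167.9 hide × 0.1752 = 29.41608 cloth
29.41608 cloth × 1.246 = 36.65243568 sheep
36.65243568 sheep × 2.13 = 78.0696879984 grain

78.070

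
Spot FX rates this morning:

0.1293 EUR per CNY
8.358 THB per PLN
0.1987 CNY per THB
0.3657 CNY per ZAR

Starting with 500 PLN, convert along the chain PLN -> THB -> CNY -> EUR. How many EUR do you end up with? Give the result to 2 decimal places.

107.37

500 PLN × 8.358 = 4179 THB
4179 THB × 0.1987 = 830.3673 CNY
830.3673 CNY × 0.1293 = 107.36649189 EUR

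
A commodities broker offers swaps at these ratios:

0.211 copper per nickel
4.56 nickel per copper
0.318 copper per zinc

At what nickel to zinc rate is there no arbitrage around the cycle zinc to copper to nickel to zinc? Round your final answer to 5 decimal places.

Known legs of the cycle: 0.318 × 4.56 = 1.45008
For no arbitrage the full-cycle product must be 1, so the missing rate is 1 / 1.45008 ≈ 0.6896171.

0.68962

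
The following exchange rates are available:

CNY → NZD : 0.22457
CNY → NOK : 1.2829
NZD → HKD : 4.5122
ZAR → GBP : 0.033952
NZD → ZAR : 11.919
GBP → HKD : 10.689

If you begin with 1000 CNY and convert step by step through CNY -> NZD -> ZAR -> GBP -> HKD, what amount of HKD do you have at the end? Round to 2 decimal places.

1000 CNY × 0.22457 = 224.57 NZD
224.57 NZD × 11.919 = 2676.64983 ZAR
2676.64983 ZAR × 0.033952 = 90.87761502816 GBP
90.87761502816 GBP × 10.689 = 971.39082703600224 HKD

971.39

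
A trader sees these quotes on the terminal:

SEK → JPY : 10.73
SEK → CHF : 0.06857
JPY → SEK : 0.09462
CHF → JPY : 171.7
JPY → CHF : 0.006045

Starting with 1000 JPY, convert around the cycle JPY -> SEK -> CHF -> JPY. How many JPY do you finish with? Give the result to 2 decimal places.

1000 JPY × 0.09462 = 94.62 SEK
94.62 SEK × 0.06857 = 6.4880934 CHF
6.4880934 CHF × 171.7 = 1114.00563678 JPY

1114.01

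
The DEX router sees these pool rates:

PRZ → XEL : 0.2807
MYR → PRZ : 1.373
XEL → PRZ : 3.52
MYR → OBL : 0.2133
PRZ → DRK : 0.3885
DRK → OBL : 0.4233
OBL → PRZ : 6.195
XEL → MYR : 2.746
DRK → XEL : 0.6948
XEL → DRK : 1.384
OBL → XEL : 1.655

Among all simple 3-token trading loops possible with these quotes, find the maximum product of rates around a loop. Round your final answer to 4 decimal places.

XEL→MYR→PRZ→XEL: 2.746 × 1.373 × 0.2807 = 1.05831
DRK→OBL→PRZ→DRK: 0.4233 × 6.195 × 0.3885 = 1.01878
XEL→DRK→OBL→XEL: 1.384 × 0.4233 × 1.655 = 0.96958
XEL→MYR→OBL→XEL: 2.746 × 0.2133 × 1.655 = 0.96937
XEL→PRZ→DRK→XEL: 3.52 × 0.3885 × 0.6948 = 0.95015
Maximum is XEL→MYR→PRZ→XEL at 1.0583; arbitrage exists.

1.0583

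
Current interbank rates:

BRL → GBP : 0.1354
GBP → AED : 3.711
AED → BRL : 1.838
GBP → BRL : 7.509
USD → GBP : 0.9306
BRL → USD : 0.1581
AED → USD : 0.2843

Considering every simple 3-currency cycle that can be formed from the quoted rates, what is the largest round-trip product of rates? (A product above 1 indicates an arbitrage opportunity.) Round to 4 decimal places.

USD→GBP→BRL→USD: 0.9306 × 7.509 × 0.1581 = 1.10478
AED→USD→GBP→AED: 0.2843 × 0.9306 × 3.711 = 0.98182
AED→BRL→GBP→AED: 1.838 × 0.1354 × 3.711 = 0.92354
Maximum is USD→GBP→BRL→USD at 1.1048; arbitrage exists.

1.1048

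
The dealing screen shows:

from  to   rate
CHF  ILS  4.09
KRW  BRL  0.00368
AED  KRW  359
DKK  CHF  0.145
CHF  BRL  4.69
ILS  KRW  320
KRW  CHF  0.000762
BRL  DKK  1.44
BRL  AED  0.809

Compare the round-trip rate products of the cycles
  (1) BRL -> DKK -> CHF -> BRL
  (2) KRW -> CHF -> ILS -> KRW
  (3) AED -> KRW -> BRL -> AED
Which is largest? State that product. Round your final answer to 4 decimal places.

1.0688

(1) 1.44 × 0.145 × 4.69 = 0.97927
(2) 0.000762 × 4.09 × 320 = 0.99731
(3) 359 × 0.00368 × 0.809 = 1.06879
Highest is cycle (3) at 1.0688 (>1, arbitrage).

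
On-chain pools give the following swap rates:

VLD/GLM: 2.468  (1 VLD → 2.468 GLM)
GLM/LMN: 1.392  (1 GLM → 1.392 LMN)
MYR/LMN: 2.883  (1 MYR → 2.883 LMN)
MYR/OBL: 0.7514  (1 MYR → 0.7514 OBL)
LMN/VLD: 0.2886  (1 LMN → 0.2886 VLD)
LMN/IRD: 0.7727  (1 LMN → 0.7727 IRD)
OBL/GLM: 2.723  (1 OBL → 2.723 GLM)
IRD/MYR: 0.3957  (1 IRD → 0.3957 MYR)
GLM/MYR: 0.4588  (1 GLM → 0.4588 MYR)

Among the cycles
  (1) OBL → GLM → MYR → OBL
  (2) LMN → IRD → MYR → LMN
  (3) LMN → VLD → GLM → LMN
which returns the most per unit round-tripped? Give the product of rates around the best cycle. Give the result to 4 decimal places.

0.9915

(1) 2.723 × 0.4588 × 0.7514 = 0.93873
(2) 0.7727 × 0.3957 × 2.883 = 0.88150
(3) 0.2886 × 2.468 × 1.392 = 0.99147
Highest is cycle (3) at 0.9915 (≤1, no arbitrage).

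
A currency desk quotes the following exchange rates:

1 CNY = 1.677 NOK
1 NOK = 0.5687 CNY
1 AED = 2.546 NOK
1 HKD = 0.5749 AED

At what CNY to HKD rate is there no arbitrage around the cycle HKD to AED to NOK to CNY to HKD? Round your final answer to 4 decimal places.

1.2013

Known legs of the cycle: 0.5749 × 2.546 × 0.5687 = 0.83240357398
For no arbitrage the full-cycle product must be 1, so the missing rate is 1 / 0.83240357398 ≈ 1.201340.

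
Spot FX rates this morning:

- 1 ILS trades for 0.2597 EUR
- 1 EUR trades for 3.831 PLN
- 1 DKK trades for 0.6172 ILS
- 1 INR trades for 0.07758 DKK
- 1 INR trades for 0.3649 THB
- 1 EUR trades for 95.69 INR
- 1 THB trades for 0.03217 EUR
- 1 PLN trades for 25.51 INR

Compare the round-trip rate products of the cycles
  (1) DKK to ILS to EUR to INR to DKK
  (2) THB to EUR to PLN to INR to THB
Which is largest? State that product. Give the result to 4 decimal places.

1.1899

(1) 0.6172 × 0.2597 × 95.69 × 0.07758 = 1.18991
(2) 0.03217 × 3.831 × 25.51 × 0.3649 = 1.14722
Highest is cycle (1) at 1.1899 (>1, arbitrage).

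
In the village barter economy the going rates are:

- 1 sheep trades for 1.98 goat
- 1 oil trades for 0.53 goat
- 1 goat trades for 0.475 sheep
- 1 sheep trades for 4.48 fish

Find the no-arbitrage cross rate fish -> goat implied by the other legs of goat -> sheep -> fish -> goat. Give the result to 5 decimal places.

Known legs of the cycle: 0.475 × 4.48 = 2.128
For no arbitrage the full-cycle product must be 1, so the missing rate is 1 / 2.128 ≈ 0.4699248.

0.46992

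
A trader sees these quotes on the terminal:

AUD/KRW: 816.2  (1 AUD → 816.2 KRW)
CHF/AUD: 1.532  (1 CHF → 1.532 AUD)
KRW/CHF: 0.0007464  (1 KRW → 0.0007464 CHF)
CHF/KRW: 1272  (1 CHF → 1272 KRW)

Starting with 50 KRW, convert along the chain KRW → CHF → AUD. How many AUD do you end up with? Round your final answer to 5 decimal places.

0.05717

50 KRW × 0.0007464 = 0.03732 CHF
0.03732 CHF × 1.532 = 0.05717424 AUD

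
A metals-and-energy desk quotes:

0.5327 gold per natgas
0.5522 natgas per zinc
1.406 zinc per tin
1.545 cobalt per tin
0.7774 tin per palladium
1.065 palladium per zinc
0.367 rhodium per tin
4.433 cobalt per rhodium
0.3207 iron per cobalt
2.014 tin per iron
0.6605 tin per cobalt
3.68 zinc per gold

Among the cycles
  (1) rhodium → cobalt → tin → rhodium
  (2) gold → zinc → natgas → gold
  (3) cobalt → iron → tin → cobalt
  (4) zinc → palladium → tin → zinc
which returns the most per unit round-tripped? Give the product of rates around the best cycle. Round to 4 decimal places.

1.1641

(1) 4.433 × 0.6605 × 0.367 = 1.07457
(2) 3.68 × 0.5522 × 0.5327 = 1.08250
(3) 0.3207 × 2.014 × 1.545 = 0.99790
(4) 1.065 × 0.7774 × 1.406 = 1.16407
Highest is cycle (4) at 1.1641 (>1, arbitrage).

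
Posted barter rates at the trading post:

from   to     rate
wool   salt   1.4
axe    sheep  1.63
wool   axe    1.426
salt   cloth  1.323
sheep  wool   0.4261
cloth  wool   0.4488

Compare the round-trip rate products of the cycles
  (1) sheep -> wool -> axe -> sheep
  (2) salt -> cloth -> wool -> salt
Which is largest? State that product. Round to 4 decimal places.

(1) 0.4261 × 1.426 × 1.63 = 0.99042
(2) 1.323 × 0.4488 × 1.4 = 0.83127
Highest is cycle (1) at 0.9904 (≤1, no arbitrage).

0.9904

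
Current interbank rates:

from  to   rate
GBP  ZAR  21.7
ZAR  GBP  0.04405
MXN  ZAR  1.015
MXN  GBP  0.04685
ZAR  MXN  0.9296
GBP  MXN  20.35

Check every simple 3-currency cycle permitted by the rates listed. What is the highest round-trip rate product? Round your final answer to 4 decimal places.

0.9451

GBP→ZAR→MXN→GBP: 21.7 × 0.9296 × 0.04685 = 0.94507
GBP→MXN→ZAR→GBP: 20.35 × 1.015 × 0.04405 = 0.90986
Maximum is GBP→ZAR→MXN→GBP at 0.9451; no arbitrage — every cycle loses value.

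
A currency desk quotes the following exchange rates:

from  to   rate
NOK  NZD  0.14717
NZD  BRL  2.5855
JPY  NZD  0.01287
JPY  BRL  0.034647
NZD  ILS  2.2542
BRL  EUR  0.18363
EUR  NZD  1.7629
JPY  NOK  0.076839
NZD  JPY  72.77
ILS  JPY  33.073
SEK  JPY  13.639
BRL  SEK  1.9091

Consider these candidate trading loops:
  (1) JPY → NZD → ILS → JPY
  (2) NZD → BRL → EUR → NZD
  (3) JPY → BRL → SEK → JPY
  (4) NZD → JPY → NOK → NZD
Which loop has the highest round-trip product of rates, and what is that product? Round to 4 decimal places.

(1) 0.01287 × 2.2542 × 33.073 = 0.95950
(2) 2.5855 × 0.18363 × 1.7629 = 0.83698
(3) 0.034647 × 1.9091 × 13.639 = 0.90215
(4) 72.77 × 0.076839 × 0.14717 = 0.82291
Highest is cycle (1) at 0.9595 (≤1, no arbitrage).

0.9595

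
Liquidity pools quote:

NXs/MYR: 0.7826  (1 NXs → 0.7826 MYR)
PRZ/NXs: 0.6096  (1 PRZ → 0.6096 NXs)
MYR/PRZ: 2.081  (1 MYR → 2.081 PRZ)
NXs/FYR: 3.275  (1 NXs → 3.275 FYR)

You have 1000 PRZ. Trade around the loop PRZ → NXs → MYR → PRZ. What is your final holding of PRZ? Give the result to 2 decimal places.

1000 PRZ × 0.6096 = 609.6 NXs
609.6 NXs × 0.7826 = 477.07296 MYR
477.07296 MYR × 2.081 = 992.78882976 PRZ

992.79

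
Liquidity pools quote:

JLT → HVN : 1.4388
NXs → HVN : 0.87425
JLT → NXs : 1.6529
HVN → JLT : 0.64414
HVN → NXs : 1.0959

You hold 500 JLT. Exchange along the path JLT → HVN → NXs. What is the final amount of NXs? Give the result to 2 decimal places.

500 JLT × 1.4388 = 719.4 HVN
719.4 HVN × 1.0959 = 788.39046 NXs

788.39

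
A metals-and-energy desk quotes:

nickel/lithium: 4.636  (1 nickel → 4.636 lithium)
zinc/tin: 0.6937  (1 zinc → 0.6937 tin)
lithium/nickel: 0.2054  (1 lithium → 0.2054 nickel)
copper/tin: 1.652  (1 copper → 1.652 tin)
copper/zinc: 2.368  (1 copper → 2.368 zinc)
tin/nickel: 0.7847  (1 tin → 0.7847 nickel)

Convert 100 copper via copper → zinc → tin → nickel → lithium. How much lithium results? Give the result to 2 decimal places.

100 copper × 2.368 = 236.8 zinc
236.8 zinc × 0.6937 = 164.26816 tin
164.26816 tin × 0.7847 = 128.901225152 nickel
128.901225152 nickel × 4.636 = 597.586079804672 lithium

597.59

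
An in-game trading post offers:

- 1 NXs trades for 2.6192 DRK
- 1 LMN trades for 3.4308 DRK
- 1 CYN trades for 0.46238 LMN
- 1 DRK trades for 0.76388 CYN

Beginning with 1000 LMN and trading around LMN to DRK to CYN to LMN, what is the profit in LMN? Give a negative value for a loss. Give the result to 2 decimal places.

211.77

1000 LMN × 3.4308 = 3430.8 DRK
3430.8 DRK × 0.76388 = 2620.719504 CYN
2620.719504 CYN × 0.46238 = 1211.76828425952 LMN
Net change: 1211.76828425952 − 1000 = 211.76828425952 LMN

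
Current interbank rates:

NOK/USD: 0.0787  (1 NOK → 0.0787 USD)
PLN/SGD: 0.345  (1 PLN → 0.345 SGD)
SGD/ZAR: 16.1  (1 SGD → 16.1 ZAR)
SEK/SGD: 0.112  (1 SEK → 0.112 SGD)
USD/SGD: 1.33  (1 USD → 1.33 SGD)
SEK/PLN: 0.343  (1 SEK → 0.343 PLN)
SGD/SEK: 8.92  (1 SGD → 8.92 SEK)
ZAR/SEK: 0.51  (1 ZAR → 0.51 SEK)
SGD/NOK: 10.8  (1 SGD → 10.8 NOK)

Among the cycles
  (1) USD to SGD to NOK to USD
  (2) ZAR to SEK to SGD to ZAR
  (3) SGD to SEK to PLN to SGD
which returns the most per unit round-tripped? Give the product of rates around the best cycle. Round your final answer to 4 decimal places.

(1) 1.33 × 10.8 × 0.0787 = 1.13045
(2) 0.51 × 0.112 × 16.1 = 0.91963
(3) 8.92 × 0.343 × 0.345 = 1.05555
Highest is cycle (1) at 1.1304 (>1, arbitrage).

1.1304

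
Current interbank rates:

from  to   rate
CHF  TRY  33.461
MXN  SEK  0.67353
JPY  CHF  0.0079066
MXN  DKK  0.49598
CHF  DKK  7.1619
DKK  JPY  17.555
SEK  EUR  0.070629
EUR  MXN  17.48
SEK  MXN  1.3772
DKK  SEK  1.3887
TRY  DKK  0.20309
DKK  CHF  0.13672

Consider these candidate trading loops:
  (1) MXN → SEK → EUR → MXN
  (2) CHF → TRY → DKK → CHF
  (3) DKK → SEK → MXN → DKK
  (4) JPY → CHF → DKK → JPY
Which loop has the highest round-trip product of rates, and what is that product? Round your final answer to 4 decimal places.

(1) 0.67353 × 0.070629 × 17.48 = 0.83154
(2) 33.461 × 0.20309 × 0.13672 = 0.92909
(3) 1.3887 × 1.3772 × 0.49598 = 0.94857
(4) 0.0079066 × 7.1619 × 17.555 = 0.99407
Highest is cycle (4) at 0.9941 (≤1, no arbitrage).

0.9941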